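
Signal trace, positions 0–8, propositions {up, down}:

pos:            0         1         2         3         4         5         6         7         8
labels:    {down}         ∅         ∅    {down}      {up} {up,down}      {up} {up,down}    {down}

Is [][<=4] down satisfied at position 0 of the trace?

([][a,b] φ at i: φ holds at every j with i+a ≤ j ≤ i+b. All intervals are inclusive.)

False

Check down at every j in [0,4]:
  j=0: true
  j=1: false
  j=2: false
  j=3: true
  j=4: false
Fails at j=1 → formula fails.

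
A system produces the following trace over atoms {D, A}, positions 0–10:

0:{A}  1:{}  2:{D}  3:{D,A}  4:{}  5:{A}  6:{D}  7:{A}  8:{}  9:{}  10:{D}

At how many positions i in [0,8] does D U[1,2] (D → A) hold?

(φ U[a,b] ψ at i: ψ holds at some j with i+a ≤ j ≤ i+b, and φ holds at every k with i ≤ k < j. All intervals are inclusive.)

3

Evaluate at each i in [0,8]:
  i=0: ✗ (lhs fails at k=0 before rhs at j=1)
  i=1: ✗ (lhs fails at k=1 before rhs at j=3)
  i=2: ✓ (rhs at j=3; lhs holds on [2,2])
  i=3: ✓ (rhs at j=4; lhs holds on [3,3])
  i=4: ✗ (lhs fails at k=4 before rhs at j=5)
  i=5: ✗ (lhs fails at k=5 before rhs at j=7)
  i=6: ✓ (rhs at j=7; lhs holds on [6,6])
  i=7: ✗ (lhs fails at k=7 before rhs at j=8)
  i=8: ✗ (lhs fails at k=8 before rhs at j=9)
Positions where it holds: {2, 3, 6} → 3.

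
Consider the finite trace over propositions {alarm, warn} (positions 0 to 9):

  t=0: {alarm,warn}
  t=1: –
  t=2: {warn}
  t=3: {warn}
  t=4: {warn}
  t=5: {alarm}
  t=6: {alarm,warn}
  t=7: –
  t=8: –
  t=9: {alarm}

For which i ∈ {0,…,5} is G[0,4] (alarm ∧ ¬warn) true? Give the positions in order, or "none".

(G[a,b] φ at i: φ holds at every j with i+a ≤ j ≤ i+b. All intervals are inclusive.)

Evaluate at each i in [0,5]:
  i=0: ✗ (fails at j=0)
  i=1: ✗ (fails at j=1)
  i=2: ✗ (fails at j=2)
  i=3: ✗ (fails at j=3)
  i=4: ✗ (fails at j=4)
  i=5: ✗ (fails at j=6)

none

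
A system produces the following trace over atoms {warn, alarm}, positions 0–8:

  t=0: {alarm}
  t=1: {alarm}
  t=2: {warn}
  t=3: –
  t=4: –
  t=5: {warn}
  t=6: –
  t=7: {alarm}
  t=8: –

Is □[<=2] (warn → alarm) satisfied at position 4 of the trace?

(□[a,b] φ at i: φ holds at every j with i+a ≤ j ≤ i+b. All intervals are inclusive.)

False

Check (warn → alarm) at every j in [4,6]:
  j=4: antecedent false → ✓
  j=5: antecedent true; consequent false → ✗
  j=6: antecedent false → ✓
Fails at j=5 → formula fails.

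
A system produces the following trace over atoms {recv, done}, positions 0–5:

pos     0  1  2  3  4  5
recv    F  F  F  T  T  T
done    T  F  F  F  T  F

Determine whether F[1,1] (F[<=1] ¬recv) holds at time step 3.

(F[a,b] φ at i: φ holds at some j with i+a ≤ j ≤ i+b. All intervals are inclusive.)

Check F[<=1] ¬recv at each j in [4,4]:
  j=4: fails (none in [4,5])
No position in the window satisfies it → formula fails.

False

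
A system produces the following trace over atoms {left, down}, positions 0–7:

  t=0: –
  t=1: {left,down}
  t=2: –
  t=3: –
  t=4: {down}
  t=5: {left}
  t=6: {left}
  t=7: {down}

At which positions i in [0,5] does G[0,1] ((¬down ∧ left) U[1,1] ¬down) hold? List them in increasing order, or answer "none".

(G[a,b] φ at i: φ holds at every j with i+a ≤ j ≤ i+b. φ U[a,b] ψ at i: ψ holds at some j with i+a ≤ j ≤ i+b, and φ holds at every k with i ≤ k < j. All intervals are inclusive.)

none

Evaluate at each i in [0,5]:
  i=0: ✗ (fails at j=0)
  i=1: ✗ (fails at j=1)
  i=2: ✗ (fails at j=2)
  i=3: ✗ (fails at j=3)
  i=4: ✗ (fails at j=4)
  i=5: ✗ (fails at j=6)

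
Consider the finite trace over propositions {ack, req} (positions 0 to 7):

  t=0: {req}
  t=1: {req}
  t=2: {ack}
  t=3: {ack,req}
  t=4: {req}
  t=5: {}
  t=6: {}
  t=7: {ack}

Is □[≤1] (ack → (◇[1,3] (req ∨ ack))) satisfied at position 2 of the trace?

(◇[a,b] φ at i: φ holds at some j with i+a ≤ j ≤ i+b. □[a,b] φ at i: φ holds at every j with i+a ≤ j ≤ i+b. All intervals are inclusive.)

Check (ack → (◇[1,3] (req ∨ ack))) at every j in [2,3]:
  j=2: antecedent true; consequent holds (witness at 3) → ✓
  j=3: antecedent true; consequent holds (witness at 4) → ✓
All positions satisfy it → formula holds.

True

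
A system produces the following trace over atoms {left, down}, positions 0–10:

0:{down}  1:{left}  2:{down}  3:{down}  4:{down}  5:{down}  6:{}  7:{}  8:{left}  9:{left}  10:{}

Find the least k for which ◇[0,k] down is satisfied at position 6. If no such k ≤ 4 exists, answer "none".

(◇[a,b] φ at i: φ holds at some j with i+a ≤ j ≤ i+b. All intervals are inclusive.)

none

Scan j = 6,7,… for down:
  j=6: fails
  j=7: fails
  j=8: fails
  j=9: fails
  j=10: fails
No j in [6,10] satisfies it → none.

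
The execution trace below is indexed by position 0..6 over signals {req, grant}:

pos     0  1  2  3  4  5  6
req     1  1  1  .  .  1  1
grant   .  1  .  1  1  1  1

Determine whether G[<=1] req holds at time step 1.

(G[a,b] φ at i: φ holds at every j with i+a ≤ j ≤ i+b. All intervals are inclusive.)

Yes

Check req at every j in [1,2]:
  j=1: true
  j=2: true
All positions satisfy it → formula holds.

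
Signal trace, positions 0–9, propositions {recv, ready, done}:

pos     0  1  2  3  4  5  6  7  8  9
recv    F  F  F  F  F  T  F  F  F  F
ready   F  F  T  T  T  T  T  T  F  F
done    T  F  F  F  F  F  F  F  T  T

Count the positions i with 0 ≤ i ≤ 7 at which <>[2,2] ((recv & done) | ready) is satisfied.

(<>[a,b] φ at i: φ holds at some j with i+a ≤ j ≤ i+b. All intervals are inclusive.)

Evaluate at each i in [0,7]:
  i=0: ✓ (witness j=2)
  i=1: ✓ (witness j=3)
  i=2: ✓ (witness j=4)
  i=3: ✓ (witness j=5)
  i=4: ✓ (witness j=6)
  i=5: ✓ (witness j=7)
  i=6: ✗ (none in [8,8])
  i=7: ✗ (none in [9,9])
Positions where it holds: {0, 1, 2, 3, 4, 5} → 6.

6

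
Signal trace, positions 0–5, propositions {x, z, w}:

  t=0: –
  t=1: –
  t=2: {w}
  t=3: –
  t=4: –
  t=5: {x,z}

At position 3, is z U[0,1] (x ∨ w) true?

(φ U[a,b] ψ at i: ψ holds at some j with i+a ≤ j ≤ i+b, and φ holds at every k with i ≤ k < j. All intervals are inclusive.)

Need some j in [3,4] with (x ∨ w), and z at every k in [3,j-1].
  j=3: (x ∨ w) false.
  j=4: (x ∨ w) false.
No j in the window works → until fails.

No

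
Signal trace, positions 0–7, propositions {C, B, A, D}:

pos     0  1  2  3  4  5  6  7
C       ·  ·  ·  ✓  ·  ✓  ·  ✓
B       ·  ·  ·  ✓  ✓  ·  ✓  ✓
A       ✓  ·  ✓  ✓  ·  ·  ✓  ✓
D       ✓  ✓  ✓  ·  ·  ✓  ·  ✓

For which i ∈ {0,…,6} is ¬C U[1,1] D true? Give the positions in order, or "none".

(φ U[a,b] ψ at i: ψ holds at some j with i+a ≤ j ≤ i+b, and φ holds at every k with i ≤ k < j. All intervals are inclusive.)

Evaluate at each i in [0,6]:
  i=0: ✓ (rhs at j=1; lhs holds on [0,0])
  i=1: ✓ (rhs at j=2; lhs holds on [1,1])
  i=2: ✗ (no rhs in [3,3])
  i=3: ✗ (no rhs in [4,4])
  i=4: ✓ (rhs at j=5; lhs holds on [4,4])
  i=5: ✗ (no rhs in [6,6])
  i=6: ✓ (rhs at j=7; lhs holds on [6,6])

0, 1, 4, 6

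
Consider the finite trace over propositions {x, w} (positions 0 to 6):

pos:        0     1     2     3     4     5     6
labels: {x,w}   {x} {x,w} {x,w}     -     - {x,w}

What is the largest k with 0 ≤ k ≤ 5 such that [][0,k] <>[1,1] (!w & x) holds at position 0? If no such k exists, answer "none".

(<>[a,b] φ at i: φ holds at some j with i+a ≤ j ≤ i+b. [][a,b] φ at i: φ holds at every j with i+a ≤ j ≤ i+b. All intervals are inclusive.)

0

<>[1,1] (!w & x) must hold from j=0 onward; find where it first fails.
  j=0: holds
  j=1: fails
Holds on [0,0], so largest k = 0.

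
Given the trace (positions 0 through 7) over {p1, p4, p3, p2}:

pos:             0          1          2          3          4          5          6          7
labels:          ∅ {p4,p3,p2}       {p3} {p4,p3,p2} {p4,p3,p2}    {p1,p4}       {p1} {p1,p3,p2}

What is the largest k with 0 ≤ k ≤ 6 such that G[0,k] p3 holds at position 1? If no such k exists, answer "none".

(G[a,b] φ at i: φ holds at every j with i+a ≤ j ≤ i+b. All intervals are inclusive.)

3

p3 must hold from j=1 onward; find where it first fails.
  j=1: holds
  j=2: holds
  j=3: holds
  j=4: holds
  j=5: fails
Holds on [1,4], so largest k = 3.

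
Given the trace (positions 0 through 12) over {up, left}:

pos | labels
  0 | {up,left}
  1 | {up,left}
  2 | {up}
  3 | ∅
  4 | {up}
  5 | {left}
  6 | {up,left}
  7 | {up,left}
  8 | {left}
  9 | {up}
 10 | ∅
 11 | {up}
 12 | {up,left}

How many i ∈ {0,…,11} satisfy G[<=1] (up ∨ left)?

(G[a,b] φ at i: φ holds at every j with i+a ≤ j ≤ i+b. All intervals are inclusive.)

Evaluate at each i in [0,11]:
  i=0: ✓ (all of [0,1])
  i=1: ✓ (all of [1,2])
  i=2: ✗ (fails at j=3)
  i=3: ✗ (fails at j=3)
  i=4: ✓ (all of [4,5])
  i=5: ✓ (all of [5,6])
  i=6: ✓ (all of [6,7])
  i=7: ✓ (all of [7,8])
  i=8: ✓ (all of [8,9])
  i=9: ✗ (fails at j=10)
  i=10: ✗ (fails at j=10)
  i=11: ✓ (all of [11,12])
Positions where it holds: {0, 1, 4, 5, 6, 7, 8, 11} → 8.

8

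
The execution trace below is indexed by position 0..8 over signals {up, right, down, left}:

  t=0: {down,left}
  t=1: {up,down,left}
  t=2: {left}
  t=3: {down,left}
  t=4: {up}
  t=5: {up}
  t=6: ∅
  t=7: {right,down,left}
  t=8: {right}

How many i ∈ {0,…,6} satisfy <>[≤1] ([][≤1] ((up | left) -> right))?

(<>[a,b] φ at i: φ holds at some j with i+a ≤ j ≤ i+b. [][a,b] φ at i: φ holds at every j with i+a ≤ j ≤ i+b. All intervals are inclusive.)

Evaluate at each i in [0,6]:
  i=0: ✗ (none in [0,1])
  i=1: ✗ (none in [1,2])
  i=2: ✗ (none in [2,3])
  i=3: ✗ (none in [3,4])
  i=4: ✗ (none in [4,5])
  i=5: ✓ (witness j=6)
  i=6: ✓ (witness j=6)
Positions where it holds: {5, 6} → 2.

2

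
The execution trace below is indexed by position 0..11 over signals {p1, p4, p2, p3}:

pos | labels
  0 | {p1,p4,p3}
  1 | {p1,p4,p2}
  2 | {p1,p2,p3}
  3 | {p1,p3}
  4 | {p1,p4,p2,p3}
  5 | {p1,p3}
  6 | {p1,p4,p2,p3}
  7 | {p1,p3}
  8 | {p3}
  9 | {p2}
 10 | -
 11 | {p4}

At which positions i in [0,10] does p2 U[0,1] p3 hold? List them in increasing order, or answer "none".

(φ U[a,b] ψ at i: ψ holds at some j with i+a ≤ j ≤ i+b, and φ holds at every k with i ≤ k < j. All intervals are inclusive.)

0, 1, 2, 3, 4, 5, 6, 7, 8

Evaluate at each i in [0,10]:
  i=0: ✓ (rhs at j=0)
  i=1: ✓ (rhs at j=2; lhs holds on [1,1])
  i=2: ✓ (rhs at j=2)
  i=3: ✓ (rhs at j=3)
  i=4: ✓ (rhs at j=4)
  i=5: ✓ (rhs at j=5)
  i=6: ✓ (rhs at j=6)
  i=7: ✓ (rhs at j=7)
  i=8: ✓ (rhs at j=8)
  i=9: ✗ (no rhs in [9,10])
  i=10: ✗ (no rhs in [10,11])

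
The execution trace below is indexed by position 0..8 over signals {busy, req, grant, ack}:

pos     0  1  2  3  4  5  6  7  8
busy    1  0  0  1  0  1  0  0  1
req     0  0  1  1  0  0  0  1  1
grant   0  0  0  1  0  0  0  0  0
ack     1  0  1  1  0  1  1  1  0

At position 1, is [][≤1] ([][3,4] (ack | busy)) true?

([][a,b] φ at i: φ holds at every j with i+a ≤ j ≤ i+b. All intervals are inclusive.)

Check [][3,4] (ack | busy) at every j in [1,2]:
  j=1: fails at 4
  j=2: holds on [5,6]
Fails at j=1 → formula fails.

No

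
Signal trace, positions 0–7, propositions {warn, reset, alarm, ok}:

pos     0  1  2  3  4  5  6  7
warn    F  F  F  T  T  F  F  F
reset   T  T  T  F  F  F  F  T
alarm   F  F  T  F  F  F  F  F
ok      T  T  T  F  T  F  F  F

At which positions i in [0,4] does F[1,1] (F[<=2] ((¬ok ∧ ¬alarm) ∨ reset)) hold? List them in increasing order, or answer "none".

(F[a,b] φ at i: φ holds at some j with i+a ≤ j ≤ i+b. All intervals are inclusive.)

0, 1, 2, 3, 4

Evaluate at each i in [0,4]:
  i=0: ✓ (witness j=1)
  i=1: ✓ (witness j=2)
  i=2: ✓ (witness j=3)
  i=3: ✓ (witness j=4)
  i=4: ✓ (witness j=5)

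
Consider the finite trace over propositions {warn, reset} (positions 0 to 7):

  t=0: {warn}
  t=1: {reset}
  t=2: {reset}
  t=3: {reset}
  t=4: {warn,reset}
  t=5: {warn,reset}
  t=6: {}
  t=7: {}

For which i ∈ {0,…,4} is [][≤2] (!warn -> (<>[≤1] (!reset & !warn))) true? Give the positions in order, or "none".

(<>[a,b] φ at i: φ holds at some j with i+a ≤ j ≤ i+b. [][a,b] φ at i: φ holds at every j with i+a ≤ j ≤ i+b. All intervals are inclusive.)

Evaluate at each i in [0,4]:
  i=0: ✗ (fails at j=1)
  i=1: ✗ (fails at j=1)
  i=2: ✗ (fails at j=2)
  i=3: ✗ (fails at j=3)
  i=4: ✓ (all of [4,6])

4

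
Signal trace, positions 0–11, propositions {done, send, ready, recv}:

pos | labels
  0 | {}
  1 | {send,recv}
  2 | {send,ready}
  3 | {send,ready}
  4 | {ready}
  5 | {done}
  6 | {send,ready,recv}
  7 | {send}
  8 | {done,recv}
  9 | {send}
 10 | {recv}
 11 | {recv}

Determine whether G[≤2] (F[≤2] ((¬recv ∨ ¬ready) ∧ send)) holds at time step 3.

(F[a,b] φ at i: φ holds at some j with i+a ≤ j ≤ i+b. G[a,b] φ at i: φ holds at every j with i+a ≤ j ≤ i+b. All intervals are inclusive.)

Does not hold

Check F[≤2] ((¬recv ∨ ¬ready) ∧ send) at every j in [3,5]:
  j=3: holds (witness at 3)
  j=4: fails (none in [4,6])
  j=5: holds (witness at 7)
Fails at j=4 → formula fails.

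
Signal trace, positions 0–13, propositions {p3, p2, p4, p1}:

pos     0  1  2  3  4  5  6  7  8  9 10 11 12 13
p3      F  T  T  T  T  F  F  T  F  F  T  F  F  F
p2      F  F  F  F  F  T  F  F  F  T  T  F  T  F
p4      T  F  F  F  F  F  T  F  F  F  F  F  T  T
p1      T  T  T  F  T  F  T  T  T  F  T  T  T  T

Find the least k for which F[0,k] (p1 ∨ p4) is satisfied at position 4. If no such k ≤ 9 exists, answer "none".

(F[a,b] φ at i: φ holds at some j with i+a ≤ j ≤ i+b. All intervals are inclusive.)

0

Scan j = 4,5,… for (p1 ∨ p4):
  j=4: holds
First hit at j=4, so smallest k = 4-4 = 0.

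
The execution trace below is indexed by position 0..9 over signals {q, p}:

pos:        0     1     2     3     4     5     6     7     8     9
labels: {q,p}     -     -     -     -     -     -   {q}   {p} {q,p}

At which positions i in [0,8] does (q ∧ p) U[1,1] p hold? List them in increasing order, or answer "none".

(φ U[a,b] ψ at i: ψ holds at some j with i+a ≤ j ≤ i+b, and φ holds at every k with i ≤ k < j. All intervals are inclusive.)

Evaluate at each i in [0,8]:
  i=0: ✗ (no rhs in [1,1])
  i=1: ✗ (no rhs in [2,2])
  i=2: ✗ (no rhs in [3,3])
  i=3: ✗ (no rhs in [4,4])
  i=4: ✗ (no rhs in [5,5])
  i=5: ✗ (no rhs in [6,6])
  i=6: ✗ (no rhs in [7,7])
  i=7: ✗ (lhs fails at k=7 before rhs at j=8)
  i=8: ✗ (lhs fails at k=8 before rhs at j=9)

none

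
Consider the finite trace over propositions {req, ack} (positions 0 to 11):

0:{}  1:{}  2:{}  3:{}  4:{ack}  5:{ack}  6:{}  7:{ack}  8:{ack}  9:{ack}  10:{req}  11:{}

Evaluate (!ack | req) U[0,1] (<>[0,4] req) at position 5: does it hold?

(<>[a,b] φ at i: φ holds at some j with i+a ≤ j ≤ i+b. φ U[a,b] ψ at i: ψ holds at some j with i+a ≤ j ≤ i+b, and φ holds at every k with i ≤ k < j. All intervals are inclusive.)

No

Need some j in [5,6] with <>[0,4] req, and (!ack | req) at every k in [5,j-1].
  j=5: <>[0,4] req — fails (none in [5,9]).
  j=6: <>[0,4] req holds, but (!ack | req) fails at k=5 → not this j.
No j in the window works → until fails.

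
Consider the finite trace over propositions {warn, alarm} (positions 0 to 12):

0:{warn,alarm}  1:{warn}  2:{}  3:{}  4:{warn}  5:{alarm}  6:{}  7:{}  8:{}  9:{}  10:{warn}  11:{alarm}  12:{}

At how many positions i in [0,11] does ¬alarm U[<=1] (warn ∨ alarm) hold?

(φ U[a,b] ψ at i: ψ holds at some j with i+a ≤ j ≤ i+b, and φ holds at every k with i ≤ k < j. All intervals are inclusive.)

8

Evaluate at each i in [0,11]:
  i=0: ✓ (rhs at j=0)
  i=1: ✓ (rhs at j=1)
  i=2: ✗ (no rhs in [2,3])
  i=3: ✓ (rhs at j=4; lhs holds on [3,3])
  i=4: ✓ (rhs at j=4)
  i=5: ✓ (rhs at j=5)
  i=6: ✗ (no rhs in [6,7])
  i=7: ✗ (no rhs in [7,8])
  i=8: ✗ (no rhs in [8,9])
  i=9: ✓ (rhs at j=10; lhs holds on [9,9])
  i=10: ✓ (rhs at j=10)
  i=11: ✓ (rhs at j=11)
Positions where it holds: {0, 1, 3, 4, 5, 9, 10, 11} → 8.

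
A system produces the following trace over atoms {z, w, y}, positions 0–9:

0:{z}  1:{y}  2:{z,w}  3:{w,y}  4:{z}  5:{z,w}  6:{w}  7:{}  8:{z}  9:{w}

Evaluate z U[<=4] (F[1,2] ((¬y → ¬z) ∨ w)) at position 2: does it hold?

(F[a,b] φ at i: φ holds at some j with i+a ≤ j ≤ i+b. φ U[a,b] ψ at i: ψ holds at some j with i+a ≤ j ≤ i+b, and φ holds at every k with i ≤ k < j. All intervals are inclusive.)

Holds

Need some j in [2,6] with F[1,2] ((¬y → ¬z) ∨ w), and z at every k in [2,j-1].
  j=2: F[1,2] ((¬y → ¬z) ∨ w) holds; no prefix to check → satisfied.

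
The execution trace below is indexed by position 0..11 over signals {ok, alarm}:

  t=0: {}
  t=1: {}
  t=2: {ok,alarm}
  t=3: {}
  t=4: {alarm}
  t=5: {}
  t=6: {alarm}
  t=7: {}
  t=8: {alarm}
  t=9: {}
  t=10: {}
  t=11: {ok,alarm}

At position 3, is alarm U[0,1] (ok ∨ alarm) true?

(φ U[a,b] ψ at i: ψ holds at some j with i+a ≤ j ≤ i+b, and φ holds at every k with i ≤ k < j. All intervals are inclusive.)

False

Need some j in [3,4] with (ok ∨ alarm), and alarm at every k in [3,j-1].
  j=3: (ok ∨ alarm) false.
  j=4: (ok ∨ alarm) holds, but alarm fails at k=3 → not this j.
No j in the window works → until fails.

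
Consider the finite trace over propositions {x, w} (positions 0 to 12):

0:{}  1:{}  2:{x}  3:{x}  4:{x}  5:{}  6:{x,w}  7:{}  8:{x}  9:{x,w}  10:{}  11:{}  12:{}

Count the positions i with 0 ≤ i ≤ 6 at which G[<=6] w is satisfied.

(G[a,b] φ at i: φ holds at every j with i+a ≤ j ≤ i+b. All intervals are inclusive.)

0

Evaluate at each i in [0,6]:
  i=0: ✗ (fails at j=0)
  i=1: ✗ (fails at j=1)
  i=2: ✗ (fails at j=2)
  i=3: ✗ (fails at j=3)
  i=4: ✗ (fails at j=4)
  i=5: ✗ (fails at j=5)
  i=6: ✗ (fails at j=7)
Positions where it holds: {} → 0.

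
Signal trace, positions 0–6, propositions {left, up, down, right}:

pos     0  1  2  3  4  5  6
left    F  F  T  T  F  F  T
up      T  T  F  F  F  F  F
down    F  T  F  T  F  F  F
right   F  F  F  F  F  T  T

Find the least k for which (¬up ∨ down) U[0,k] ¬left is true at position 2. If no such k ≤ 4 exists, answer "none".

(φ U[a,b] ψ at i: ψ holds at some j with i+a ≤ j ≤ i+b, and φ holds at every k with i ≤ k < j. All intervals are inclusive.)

Need earliest j ≥ 2 with ¬left, and (¬up ∨ down) at every k in [2,j-1].
  j=2: rhs fails.
  j=3: rhs fails.
  j=4: rhs holds; lhs holds on [2,3]. k = 2.

2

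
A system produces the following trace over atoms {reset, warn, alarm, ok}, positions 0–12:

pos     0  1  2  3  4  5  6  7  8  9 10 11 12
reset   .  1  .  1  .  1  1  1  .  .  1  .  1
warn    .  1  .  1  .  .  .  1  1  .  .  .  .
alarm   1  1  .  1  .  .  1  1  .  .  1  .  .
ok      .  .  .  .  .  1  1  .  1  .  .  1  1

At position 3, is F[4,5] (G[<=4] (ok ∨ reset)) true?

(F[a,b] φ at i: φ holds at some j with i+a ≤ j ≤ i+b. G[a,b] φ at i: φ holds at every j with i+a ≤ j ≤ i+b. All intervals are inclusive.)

Does not hold

Check G[<=4] (ok ∨ reset) at each j in [7,8]:
  j=7: fails at 9
  j=8: fails at 9
No position in the window satisfies it → formula fails.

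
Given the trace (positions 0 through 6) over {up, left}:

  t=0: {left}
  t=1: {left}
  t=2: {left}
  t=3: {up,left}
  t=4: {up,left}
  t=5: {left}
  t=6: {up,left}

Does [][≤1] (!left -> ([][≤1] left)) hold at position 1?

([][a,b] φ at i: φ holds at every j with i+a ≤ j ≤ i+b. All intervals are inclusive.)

Check (!left -> ([][≤1] left)) at every j in [1,2]:
  j=1: antecedent false → ✓
  j=2: antecedent false → ✓
All positions satisfy it → formula holds.

True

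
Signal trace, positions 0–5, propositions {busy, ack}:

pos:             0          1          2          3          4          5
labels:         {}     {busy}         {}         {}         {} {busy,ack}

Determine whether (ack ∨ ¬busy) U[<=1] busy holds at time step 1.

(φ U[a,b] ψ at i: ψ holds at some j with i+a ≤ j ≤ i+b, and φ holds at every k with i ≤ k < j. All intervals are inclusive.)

Need some j in [1,2] with busy, and (ack ∨ ¬busy) at every k in [1,j-1].
  j=1: busy holds; no prefix to check → satisfied.

Yes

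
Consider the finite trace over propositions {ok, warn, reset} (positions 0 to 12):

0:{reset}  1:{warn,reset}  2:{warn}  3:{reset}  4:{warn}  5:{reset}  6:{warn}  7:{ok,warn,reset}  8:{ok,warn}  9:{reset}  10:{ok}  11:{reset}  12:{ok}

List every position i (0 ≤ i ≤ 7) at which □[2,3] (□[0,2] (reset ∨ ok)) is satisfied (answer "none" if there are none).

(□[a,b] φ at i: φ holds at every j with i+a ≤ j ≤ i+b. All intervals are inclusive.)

Evaluate at each i in [0,7]:
  i=0: ✗ (fails at j=2)
  i=1: ✗ (fails at j=3)
  i=2: ✗ (fails at j=4)
  i=3: ✗ (fails at j=5)
  i=4: ✗ (fails at j=6)
  i=5: ✓ (all of [7,8])
  i=6: ✓ (all of [8,9])
  i=7: ✓ (all of [9,10])

5, 6, 7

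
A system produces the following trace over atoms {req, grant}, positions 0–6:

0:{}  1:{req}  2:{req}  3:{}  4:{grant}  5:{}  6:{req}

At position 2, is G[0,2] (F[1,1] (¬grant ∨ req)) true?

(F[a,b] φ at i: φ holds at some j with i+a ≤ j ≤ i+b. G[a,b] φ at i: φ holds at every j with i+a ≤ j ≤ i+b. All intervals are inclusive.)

Check F[1,1] (¬grant ∨ req) at every j in [2,4]:
  j=2: holds (witness at 3)
  j=3: fails (none in [4,4])
  j=4: holds (witness at 5)
Fails at j=3 → formula fails.

Does not hold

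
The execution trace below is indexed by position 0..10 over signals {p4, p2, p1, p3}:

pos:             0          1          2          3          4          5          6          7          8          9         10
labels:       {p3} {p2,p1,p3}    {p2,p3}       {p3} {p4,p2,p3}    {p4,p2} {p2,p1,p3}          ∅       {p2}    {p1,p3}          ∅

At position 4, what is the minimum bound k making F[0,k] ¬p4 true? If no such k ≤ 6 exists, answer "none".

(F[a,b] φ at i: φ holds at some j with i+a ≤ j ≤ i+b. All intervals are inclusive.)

2

Scan j = 4,5,… for ¬p4:
  j=4: fails
  j=5: fails
  j=6: holds
First hit at j=6, so smallest k = 6-4 = 2.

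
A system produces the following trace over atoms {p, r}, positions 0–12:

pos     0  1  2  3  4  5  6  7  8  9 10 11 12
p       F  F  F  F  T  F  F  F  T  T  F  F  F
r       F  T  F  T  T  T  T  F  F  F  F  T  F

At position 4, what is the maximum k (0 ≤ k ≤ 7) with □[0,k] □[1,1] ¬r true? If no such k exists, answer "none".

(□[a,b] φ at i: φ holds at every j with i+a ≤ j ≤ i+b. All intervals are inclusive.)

□[1,1] ¬r must hold from j=4 onward; find where it first fails.
  j=4: fails → no k works.

none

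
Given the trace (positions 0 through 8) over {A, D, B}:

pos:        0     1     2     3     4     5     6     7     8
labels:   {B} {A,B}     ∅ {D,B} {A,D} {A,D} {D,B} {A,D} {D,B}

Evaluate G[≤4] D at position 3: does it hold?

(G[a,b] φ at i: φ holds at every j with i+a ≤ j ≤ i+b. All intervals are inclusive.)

Yes

Check D at every j in [3,7]:
  j=3: true
  j=4: true
  j=5: true
  j=6: true
  j=7: true
All positions satisfy it → formula holds.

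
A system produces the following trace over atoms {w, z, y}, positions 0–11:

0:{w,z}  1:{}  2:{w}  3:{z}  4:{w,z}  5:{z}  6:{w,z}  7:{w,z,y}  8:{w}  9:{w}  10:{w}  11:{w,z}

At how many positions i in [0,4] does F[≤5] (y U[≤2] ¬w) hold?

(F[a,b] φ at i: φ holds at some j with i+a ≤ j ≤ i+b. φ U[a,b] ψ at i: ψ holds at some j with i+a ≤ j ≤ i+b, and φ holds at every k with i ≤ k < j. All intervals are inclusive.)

5

Evaluate at each i in [0,4]:
  i=0: ✓ (witness j=1)
  i=1: ✓ (witness j=1)
  i=2: ✓ (witness j=3)
  i=3: ✓ (witness j=3)
  i=4: ✓ (witness j=5)
Positions where it holds: {0, 1, 2, 3, 4} → 5.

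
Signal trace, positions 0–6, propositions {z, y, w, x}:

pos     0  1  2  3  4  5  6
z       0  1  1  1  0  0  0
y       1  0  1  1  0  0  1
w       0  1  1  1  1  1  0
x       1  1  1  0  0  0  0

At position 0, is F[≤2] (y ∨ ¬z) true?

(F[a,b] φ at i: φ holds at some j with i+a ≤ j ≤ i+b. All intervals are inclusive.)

Holds

Check (y ∨ ¬z) at each j in [0,2]:
  j=0: true
  j=1: false
  j=2: true
Found at j=0 → formula holds.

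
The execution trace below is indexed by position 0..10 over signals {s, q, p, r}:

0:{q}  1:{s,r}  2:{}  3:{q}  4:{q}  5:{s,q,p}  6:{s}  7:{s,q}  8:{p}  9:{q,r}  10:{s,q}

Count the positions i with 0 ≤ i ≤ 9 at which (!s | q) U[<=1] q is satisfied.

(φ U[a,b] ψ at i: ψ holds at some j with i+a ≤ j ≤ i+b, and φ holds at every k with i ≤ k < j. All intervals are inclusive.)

8

Evaluate at each i in [0,9]:
  i=0: ✓ (rhs at j=0)
  i=1: ✗ (no rhs in [1,2])
  i=2: ✓ (rhs at j=3; lhs holds on [2,2])
  i=3: ✓ (rhs at j=3)
  i=4: ✓ (rhs at j=4)
  i=5: ✓ (rhs at j=5)
  i=6: ✗ (lhs fails at k=6 before rhs at j=7)
  i=7: ✓ (rhs at j=7)
  i=8: ✓ (rhs at j=9; lhs holds on [8,8])
  i=9: ✓ (rhs at j=9)
Positions where it holds: {0, 2, 3, 4, 5, 7, 8, 9} → 8.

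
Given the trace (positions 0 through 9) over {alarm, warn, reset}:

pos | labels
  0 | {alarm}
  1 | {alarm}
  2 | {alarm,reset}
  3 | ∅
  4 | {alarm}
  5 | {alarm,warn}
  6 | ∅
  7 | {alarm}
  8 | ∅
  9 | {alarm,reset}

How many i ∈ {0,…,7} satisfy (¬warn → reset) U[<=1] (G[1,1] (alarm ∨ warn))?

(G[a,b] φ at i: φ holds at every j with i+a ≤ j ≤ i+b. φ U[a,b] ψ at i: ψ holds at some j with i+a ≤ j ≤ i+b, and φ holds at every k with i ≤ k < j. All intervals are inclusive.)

Evaluate at each i in [0,7]:
  i=0: ✓ (rhs at j=0)
  i=1: ✓ (rhs at j=1)
  i=2: ✓ (rhs at j=3; lhs holds on [2,2])
  i=3: ✓ (rhs at j=3)
  i=4: ✓ (rhs at j=4)
  i=5: ✓ (rhs at j=6; lhs holds on [5,5])
  i=6: ✓ (rhs at j=6)
  i=7: ✗ (lhs fails at k=7 before rhs at j=8)
Positions where it holds: {0, 1, 2, 3, 4, 5, 6} → 7.

7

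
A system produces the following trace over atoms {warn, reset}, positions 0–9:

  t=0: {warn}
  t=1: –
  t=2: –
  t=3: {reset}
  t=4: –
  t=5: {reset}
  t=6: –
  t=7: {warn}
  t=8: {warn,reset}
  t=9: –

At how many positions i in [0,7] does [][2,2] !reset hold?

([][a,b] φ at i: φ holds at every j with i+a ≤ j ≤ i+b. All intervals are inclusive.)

Evaluate at each i in [0,7]:
  i=0: ✓ (all of [2,2])
  i=1: ✗ (fails at j=3)
  i=2: ✓ (all of [4,4])
  i=3: ✗ (fails at j=5)
  i=4: ✓ (all of [6,6])
  i=5: ✓ (all of [7,7])
  i=6: ✗ (fails at j=8)
  i=7: ✓ (all of [9,9])
Positions where it holds: {0, 2, 4, 5, 7} → 5.

5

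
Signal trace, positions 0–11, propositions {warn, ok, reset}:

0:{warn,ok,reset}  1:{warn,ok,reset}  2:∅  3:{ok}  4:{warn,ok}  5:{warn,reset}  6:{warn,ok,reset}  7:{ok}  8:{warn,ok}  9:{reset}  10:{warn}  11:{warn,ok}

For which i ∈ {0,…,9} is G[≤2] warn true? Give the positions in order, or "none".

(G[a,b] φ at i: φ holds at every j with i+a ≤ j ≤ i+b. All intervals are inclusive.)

Evaluate at each i in [0,9]:
  i=0: ✗ (fails at j=2)
  i=1: ✗ (fails at j=2)
  i=2: ✗ (fails at j=2)
  i=3: ✗ (fails at j=3)
  i=4: ✓ (all of [4,6])
  i=5: ✗ (fails at j=7)
  i=6: ✗ (fails at j=7)
  i=7: ✗ (fails at j=7)
  i=8: ✗ (fails at j=9)
  i=9: ✗ (fails at j=9)

4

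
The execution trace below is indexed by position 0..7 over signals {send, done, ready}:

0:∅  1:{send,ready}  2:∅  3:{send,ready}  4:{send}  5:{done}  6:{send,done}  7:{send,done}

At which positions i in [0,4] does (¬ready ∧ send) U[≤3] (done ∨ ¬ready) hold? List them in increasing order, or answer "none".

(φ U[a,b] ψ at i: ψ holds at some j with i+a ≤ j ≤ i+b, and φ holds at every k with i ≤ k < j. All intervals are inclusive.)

0, 2, 4

Evaluate at each i in [0,4]:
  i=0: ✓ (rhs at j=0)
  i=1: ✗ (lhs fails at k=1 before rhs at j=2)
  i=2: ✓ (rhs at j=2)
  i=3: ✗ (lhs fails at k=3 before rhs at j=4)
  i=4: ✓ (rhs at j=4)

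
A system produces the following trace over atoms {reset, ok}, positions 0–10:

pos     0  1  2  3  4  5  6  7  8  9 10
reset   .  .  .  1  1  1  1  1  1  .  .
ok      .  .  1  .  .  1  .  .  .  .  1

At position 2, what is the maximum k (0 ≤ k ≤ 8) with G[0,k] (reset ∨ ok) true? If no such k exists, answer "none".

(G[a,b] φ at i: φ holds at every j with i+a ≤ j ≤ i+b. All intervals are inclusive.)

6

(reset ∨ ok) must hold from j=2 onward; find where it first fails.
  j=2: holds
  j=3: holds
  j=4: holds
  j=5: holds
  j=6: holds
  j=7: holds
  j=8: holds
  j=9: fails
Holds on [2,8], so largest k = 6.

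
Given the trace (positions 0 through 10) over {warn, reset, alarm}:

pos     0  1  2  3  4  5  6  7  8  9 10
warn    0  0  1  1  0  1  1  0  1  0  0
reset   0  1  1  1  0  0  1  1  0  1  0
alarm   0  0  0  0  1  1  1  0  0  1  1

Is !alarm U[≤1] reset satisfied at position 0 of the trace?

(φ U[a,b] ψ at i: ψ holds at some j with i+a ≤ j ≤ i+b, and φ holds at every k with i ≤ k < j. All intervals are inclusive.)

Need some j in [0,1] with reset, and !alarm at every k in [0,j-1].
  j=0: reset false.
  j=1: reset holds; !alarm holds at every k in [0,0] → satisfied.

Holds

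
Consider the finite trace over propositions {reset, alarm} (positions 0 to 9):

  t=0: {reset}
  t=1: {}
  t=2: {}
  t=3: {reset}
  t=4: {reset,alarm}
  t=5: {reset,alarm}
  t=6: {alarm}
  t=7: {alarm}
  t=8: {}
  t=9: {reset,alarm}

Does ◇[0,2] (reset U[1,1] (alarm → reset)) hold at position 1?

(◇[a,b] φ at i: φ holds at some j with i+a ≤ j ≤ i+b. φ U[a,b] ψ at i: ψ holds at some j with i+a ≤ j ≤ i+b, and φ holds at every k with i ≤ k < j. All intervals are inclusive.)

Holds

Check (reset U[1,1] (alarm → reset)) at each j in [1,3]:
  j=1: fails
  j=2: fails
  j=3: holds
Found at j=3 → formula holds.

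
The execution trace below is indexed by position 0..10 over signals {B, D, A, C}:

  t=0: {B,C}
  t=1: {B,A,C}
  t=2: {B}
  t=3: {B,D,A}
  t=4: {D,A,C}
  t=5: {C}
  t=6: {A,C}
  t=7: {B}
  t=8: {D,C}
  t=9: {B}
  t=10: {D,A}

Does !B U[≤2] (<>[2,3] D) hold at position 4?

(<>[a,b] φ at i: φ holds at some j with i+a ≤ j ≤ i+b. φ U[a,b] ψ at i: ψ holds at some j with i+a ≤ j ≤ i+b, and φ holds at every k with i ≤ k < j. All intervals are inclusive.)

Need some j in [4,6] with <>[2,3] D, and !B at every k in [4,j-1].
  j=4: <>[2,3] D — fails (none in [6,7]).
  j=5: <>[2,3] D holds; !B holds at every k in [4,4] → satisfied.

Holds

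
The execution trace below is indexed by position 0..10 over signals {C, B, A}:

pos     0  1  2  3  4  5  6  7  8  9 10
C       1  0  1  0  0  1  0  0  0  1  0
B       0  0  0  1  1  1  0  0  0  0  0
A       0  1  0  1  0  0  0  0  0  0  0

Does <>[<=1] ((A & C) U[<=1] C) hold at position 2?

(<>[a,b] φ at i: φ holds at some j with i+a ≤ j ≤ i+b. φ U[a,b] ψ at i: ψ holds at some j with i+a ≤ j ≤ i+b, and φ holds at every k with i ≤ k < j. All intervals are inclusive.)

True

Check ((A & C) U[<=1] C) at each j in [2,3]:
  j=2: holds
  j=3: fails
Found at j=2 → formula holds.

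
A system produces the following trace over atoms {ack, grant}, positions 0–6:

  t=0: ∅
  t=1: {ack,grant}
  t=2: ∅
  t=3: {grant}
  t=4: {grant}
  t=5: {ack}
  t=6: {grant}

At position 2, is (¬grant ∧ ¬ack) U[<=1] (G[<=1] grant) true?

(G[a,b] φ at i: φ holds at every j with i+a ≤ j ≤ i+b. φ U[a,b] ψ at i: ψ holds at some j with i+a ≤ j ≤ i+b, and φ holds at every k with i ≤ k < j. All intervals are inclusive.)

Need some j in [2,3] with G[<=1] grant, and (¬grant ∧ ¬ack) at every k in [2,j-1].
  j=2: G[<=1] grant — fails at 2.
  j=3: G[<=1] grant holds; (¬grant ∧ ¬ack) holds at every k in [2,2] → satisfied.

Holds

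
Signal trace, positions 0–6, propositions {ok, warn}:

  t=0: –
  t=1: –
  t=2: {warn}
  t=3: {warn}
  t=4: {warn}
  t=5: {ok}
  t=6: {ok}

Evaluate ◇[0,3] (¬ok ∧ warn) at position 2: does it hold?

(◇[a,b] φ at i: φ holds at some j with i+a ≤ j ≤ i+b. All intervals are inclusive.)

Check (¬ok ∧ warn) at each j in [2,5]:
  j=2: true
  j=3: true
  j=4: true
  j=5: false
Found at j=2 → formula holds.

Holds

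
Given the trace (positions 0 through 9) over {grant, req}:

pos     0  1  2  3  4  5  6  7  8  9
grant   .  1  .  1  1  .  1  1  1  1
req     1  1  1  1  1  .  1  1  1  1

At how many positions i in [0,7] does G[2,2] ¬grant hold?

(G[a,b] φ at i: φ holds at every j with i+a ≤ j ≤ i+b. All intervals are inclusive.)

Evaluate at each i in [0,7]:
  i=0: ✓ (all of [2,2])
  i=1: ✗ (fails at j=3)
  i=2: ✗ (fails at j=4)
  i=3: ✓ (all of [5,5])
  i=4: ✗ (fails at j=6)
  i=5: ✗ (fails at j=7)
  i=6: ✗ (fails at j=8)
  i=7: ✗ (fails at j=9)
Positions where it holds: {0, 3} → 2.

2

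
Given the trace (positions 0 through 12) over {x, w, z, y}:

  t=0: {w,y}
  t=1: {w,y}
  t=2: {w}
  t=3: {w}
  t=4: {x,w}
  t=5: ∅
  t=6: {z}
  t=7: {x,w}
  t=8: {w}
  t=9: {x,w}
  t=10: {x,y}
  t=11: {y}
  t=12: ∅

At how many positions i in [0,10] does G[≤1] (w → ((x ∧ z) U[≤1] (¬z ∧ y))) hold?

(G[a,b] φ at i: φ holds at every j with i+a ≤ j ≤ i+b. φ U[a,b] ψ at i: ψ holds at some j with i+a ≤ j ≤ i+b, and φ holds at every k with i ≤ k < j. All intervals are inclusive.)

3

Evaluate at each i in [0,10]:
  i=0: ✓ (all of [0,1])
  i=1: ✗ (fails at j=2)
  i=2: ✗ (fails at j=2)
  i=3: ✗ (fails at j=3)
  i=4: ✗ (fails at j=4)
  i=5: ✓ (all of [5,6])
  i=6: ✗ (fails at j=7)
  i=7: ✗ (fails at j=7)
  i=8: ✗ (fails at j=8)
  i=9: ✗ (fails at j=9)
  i=10: ✓ (all of [10,11])
Positions where it holds: {0, 5, 10} → 3.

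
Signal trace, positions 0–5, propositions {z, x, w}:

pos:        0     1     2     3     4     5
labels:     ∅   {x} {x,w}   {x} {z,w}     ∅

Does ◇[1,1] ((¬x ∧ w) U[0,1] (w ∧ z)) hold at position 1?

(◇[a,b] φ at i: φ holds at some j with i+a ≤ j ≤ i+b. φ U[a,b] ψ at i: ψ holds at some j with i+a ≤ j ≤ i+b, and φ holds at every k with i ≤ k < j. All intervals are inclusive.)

Check ((¬x ∧ w) U[0,1] (w ∧ z)) at each j in [2,2]:
  j=2: fails
No position in the window satisfies it → formula fails.

No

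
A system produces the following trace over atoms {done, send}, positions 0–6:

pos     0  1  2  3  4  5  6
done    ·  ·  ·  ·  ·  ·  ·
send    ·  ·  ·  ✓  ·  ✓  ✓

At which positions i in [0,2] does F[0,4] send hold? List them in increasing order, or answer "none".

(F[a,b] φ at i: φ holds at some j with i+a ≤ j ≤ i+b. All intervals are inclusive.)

0, 1, 2

Evaluate at each i in [0,2]:
  i=0: ✓ (witness j=3)
  i=1: ✓ (witness j=3)
  i=2: ✓ (witness j=3)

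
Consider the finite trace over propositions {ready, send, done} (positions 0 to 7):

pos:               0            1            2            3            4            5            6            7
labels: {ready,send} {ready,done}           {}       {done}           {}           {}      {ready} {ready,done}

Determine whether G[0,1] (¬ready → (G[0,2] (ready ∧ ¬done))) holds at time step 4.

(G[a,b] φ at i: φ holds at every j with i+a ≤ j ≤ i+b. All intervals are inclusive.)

Does not hold

Check (¬ready → (G[0,2] (ready ∧ ¬done))) at every j in [4,5]:
  j=4: antecedent true; consequent fails at 4 → ✗
  j=5: antecedent true; consequent fails at 5 → ✗
Fails at j=4 → formula fails.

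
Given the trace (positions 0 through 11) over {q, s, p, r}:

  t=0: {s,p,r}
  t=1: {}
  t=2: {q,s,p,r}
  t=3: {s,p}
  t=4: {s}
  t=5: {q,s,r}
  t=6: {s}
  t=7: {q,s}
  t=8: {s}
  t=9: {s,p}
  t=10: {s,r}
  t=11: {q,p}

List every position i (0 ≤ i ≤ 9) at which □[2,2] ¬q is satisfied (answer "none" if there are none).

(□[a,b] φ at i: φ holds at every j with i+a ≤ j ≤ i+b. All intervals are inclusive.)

1, 2, 4, 6, 7, 8

Evaluate at each i in [0,9]:
  i=0: ✗ (fails at j=2)
  i=1: ✓ (all of [3,3])
  i=2: ✓ (all of [4,4])
  i=3: ✗ (fails at j=5)
  i=4: ✓ (all of [6,6])
  i=5: ✗ (fails at j=7)
  i=6: ✓ (all of [8,8])
  i=7: ✓ (all of [9,9])
  i=8: ✓ (all of [10,10])
  i=9: ✗ (fails at j=11)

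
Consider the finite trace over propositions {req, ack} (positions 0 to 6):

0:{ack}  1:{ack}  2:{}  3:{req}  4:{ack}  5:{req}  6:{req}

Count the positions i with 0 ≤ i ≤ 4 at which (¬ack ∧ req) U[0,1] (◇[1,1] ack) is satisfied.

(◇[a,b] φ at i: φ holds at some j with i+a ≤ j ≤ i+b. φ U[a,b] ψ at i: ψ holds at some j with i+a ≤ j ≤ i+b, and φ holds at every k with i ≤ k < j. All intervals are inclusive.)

2

Evaluate at each i in [0,4]:
  i=0: ✓ (rhs at j=0)
  i=1: ✗ (no rhs in [1,2])
  i=2: ✗ (lhs fails at k=2 before rhs at j=3)
  i=3: ✓ (rhs at j=3)
  i=4: ✗ (no rhs in [4,5])
Positions where it holds: {0, 3} → 2.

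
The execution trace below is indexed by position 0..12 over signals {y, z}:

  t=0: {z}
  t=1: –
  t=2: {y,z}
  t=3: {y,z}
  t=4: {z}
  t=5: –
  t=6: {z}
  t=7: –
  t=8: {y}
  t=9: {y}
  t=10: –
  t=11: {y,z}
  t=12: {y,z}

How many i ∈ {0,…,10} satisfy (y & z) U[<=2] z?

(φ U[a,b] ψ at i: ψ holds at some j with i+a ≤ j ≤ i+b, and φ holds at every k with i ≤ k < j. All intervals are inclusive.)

5

Evaluate at each i in [0,10]:
  i=0: ✓ (rhs at j=0)
  i=1: ✗ (lhs fails at k=1 before rhs at j=2)
  i=2: ✓ (rhs at j=2)
  i=3: ✓ (rhs at j=3)
  i=4: ✓ (rhs at j=4)
  i=5: ✗ (lhs fails at k=5 before rhs at j=6)
  i=6: ✓ (rhs at j=6)
  i=7: ✗ (no rhs in [7,9])
  i=8: ✗ (no rhs in [8,10])
  i=9: ✗ (lhs fails at k=9 before rhs at j=11)
  i=10: ✗ (lhs fails at k=10 before rhs at j=11)
Positions where it holds: {0, 2, 3, 4, 6} → 5.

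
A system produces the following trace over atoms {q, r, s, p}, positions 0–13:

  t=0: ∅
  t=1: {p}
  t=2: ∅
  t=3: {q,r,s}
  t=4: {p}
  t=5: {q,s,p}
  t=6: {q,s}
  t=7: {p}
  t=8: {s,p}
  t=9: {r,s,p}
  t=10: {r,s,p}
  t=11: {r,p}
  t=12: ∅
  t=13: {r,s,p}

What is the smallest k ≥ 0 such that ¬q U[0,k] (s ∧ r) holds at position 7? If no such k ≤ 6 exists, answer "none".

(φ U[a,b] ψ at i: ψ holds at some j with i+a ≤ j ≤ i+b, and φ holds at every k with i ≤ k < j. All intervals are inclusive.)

Need earliest j ≥ 7 with (s ∧ r), and ¬q at every k in [7,j-1].
  j=7: rhs fails.
  j=8: rhs fails.
  j=9: rhs holds; lhs holds on [7,8]. k = 2.

2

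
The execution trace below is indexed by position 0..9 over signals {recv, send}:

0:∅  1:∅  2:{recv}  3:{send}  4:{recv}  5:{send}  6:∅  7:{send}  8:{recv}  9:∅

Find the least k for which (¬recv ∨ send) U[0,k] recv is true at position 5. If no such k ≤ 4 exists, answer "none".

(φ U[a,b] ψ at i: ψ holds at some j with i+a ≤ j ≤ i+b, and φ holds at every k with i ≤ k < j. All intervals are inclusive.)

Need earliest j ≥ 5 with recv, and (¬recv ∨ send) at every k in [5,j-1].
  j=5: rhs fails.
  j=6: rhs fails.
  j=7: rhs fails.
  j=8: rhs holds; lhs holds on [5,7]. k = 3.

3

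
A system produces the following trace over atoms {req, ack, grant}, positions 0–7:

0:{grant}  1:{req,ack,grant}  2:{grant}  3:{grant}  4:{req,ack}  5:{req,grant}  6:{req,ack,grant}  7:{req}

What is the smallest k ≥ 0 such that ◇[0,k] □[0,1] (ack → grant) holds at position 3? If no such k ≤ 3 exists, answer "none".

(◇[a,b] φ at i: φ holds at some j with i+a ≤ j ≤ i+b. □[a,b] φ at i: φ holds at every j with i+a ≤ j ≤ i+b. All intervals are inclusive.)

Scan j = 3,4,… for □[0,1] (ack → grant):
  j=3: fails
  j=4: fails
  j=5: holds
First hit at j=5, so smallest k = 5-3 = 2.

2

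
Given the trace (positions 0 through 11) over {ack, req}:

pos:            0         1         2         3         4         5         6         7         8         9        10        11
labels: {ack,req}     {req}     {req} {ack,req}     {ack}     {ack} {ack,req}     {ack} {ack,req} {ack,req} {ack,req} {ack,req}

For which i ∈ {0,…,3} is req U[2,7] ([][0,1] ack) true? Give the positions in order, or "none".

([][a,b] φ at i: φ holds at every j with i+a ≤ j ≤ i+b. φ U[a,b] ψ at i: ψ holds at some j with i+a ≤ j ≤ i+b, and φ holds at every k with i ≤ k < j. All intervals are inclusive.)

0, 1, 2

Evaluate at each i in [0,3]:
  i=0: ✓ (rhs at j=3; lhs holds on [0,2])
  i=1: ✓ (rhs at j=3; lhs holds on [1,2])
  i=2: ✓ (rhs at j=4; lhs holds on [2,3])
  i=3: ✗ (lhs fails at k=4 before rhs at j=5)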